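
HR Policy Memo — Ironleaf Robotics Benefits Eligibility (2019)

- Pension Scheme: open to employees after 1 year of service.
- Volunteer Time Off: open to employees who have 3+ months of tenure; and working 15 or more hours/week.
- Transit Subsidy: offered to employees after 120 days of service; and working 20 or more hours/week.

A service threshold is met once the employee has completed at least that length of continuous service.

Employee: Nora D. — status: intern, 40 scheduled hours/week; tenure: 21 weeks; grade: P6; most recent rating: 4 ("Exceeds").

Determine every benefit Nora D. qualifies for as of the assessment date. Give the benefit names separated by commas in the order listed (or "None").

Pension Scheme — service 21 weeks < 1 year (≈365 days) ✗ → not eligible.
Volunteer Time Off — service 21 weeks ≥ 3 months (≈90 days) ✓; 40 hrs/wk ≥ 15 ✓ → eligible.
Transit Subsidy — service 21 weeks ≥ 120 days ✓; 40 hrs/wk ≥ 20 ✓ → eligible.

Volunteer Time Off, Transit Subsidy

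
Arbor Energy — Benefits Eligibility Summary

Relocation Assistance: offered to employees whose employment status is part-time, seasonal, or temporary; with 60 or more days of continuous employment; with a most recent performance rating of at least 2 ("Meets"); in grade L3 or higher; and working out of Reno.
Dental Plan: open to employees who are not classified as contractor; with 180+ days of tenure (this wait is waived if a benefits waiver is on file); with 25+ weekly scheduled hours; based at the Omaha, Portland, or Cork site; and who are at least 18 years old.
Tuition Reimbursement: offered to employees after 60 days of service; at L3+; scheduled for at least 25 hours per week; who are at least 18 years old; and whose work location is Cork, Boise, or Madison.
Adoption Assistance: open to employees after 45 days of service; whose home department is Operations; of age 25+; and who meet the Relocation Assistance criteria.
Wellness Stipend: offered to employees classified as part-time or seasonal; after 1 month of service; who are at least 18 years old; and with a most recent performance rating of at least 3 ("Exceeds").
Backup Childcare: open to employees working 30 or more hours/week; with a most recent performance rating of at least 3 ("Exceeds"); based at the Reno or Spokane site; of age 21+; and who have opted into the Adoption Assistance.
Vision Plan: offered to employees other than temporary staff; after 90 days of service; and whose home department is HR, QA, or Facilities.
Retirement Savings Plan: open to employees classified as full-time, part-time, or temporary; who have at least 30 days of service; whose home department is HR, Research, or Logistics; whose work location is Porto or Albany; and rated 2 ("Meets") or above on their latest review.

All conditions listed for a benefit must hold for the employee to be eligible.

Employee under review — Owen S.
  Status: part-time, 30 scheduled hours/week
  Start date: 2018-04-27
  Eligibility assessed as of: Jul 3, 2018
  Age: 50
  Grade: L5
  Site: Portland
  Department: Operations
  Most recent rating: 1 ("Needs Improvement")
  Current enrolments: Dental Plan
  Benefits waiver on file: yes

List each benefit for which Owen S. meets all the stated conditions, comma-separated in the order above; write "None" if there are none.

Dental Plan

Service from 2018-04-27 to Jul 3, 2018: 67 days.
Relocation Assistance — status part-time ✓; service 67 days ≥ 60 days ✓; rating 1 < 2 ✗ → not eligible.
Dental Plan — status part-time ✓ (not excluded); benefits waiver on file ✓; 30 hrs/wk ≥ 25 ✓; site Portland ✓; age 50 ≥ 18 ✓ → eligible.
Tuition Reimbursement — service 67 days ≥ 60 days ✓; grade L5 ≥ L3 ✓; 30 hrs/wk ≥ 25 ✓; age 50 ≥ 18 ✓; site Portland ✗ (not Cork, Boise, or Madison) → not eligible.
Adoption Assistance — service 67 days ≥ 45 days ✓; dept Operations ✓; age 50 ≥ 25 ✓; not eligible for Relocation Assistance ✗ → not eligible.
Wellness Stipend — status part-time ✓; service 67 days ≥ 1 month (≈30 days) ✓; age 50 ≥ 18 ✓; rating 1 < 3 ✗ → not eligible.
Backup Childcare — 30 hrs/wk ≥ 30 ✓; rating 1 < 3 ✗ → not eligible.
Vision Plan — status part-time ✓ (not excluded); service 67 days < 90 days ✗ → not eligible.
Retirement Savings Plan — status part-time ✓; service 67 days ≥ 30 days ✓; dept Operations ✗ → not eligible.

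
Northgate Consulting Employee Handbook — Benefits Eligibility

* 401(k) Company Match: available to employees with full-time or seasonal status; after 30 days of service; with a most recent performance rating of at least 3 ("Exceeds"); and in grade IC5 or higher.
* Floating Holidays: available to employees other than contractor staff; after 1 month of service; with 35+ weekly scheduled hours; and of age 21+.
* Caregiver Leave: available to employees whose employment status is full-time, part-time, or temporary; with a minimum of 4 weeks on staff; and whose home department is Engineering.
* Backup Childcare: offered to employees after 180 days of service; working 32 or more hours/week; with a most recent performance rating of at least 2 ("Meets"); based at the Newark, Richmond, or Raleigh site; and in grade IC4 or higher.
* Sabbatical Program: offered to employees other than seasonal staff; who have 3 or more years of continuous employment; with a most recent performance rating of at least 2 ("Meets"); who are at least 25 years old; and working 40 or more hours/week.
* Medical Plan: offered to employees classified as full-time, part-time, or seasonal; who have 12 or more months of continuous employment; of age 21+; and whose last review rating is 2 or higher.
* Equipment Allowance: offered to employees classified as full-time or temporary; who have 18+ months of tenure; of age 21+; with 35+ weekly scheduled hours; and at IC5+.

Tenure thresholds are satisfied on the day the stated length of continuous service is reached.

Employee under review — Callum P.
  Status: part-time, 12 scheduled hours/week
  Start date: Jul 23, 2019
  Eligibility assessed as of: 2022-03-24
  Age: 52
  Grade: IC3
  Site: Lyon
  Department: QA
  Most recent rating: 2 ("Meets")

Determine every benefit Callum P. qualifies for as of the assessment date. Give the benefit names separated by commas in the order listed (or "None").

Medical Plan

Service from Jul 23, 2019 to 2022-03-24: 975 days.
401(k) Company Match — status part-time ✗ (requires full-time or seasonal) → not eligible.
Floating Holidays — status part-time ✓ (not excluded); service 975 days ≥ 1 month (≈30 days) ✓; 12 hrs/wk < 35 ✗ → not eligible.
Caregiver Leave — status part-time ✓; service 975 days ≥ 4 weeks (≈28 days) ✓; dept QA ✗ → not eligible.
Backup Childcare — service 975 days ≥ 180 days ✓; 12 hrs/wk < 32 ✗ → not eligible.
Sabbatical Program — status part-time ✓ (not excluded); service 975 days < 3 years (≈1095 days) ✗ → not eligible.
Medical Plan — status part-time ✓; service 975 days ≥ 12 months (≈360 days) ✓; age 52 ≥ 21 ✓; rating 2 ≥ 2 ✓ → eligible.
Equipment Allowance — status part-time ✗ (requires full-time or temporary) → not eligible.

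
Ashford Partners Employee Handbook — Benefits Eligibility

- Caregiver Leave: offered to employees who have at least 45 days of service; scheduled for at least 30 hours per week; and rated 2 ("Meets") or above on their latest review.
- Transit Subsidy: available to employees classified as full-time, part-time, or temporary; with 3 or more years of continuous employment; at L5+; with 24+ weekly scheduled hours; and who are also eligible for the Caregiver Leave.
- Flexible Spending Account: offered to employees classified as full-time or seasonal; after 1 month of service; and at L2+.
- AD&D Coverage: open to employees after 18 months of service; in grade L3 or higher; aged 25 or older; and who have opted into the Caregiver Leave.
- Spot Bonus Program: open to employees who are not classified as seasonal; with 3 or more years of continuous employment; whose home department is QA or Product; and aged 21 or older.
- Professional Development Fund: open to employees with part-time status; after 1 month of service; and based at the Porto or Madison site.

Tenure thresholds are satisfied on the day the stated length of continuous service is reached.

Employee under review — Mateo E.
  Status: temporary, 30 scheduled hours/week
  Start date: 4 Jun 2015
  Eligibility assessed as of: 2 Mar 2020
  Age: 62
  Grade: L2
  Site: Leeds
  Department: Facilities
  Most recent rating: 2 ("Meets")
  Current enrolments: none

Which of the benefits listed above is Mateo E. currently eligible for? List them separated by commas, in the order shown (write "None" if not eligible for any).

Service from 4 Jun 2015 to 2 Mar 2020: 1733 days.
Caregiver Leave — service 1733 days ≥ 45 days ✓; 30 hrs/wk ≥ 30 ✓; rating 2 ≥ 2 ✓ → eligible.
Transit Subsidy — status temporary ✓; service 1733 days ≥ 3 years (≈1095 days) ✓; grade L2 < L5 ✗ → not eligible.
Flexible Spending Account — status temporary ✗ (requires full-time or seasonal) → not eligible.
AD&D Coverage — service 1733 days ≥ 18 months (≈540 days) ✓; grade L2 < L3 ✗ → not eligible.
Spot Bonus Program — status temporary ✓ (not excluded); service 1733 days ≥ 3 years (≈1095 days) ✓; dept Facilities ✗ → not eligible.
Professional Development Fund — status temporary ✗ (requires part-time) → not eligible.

Caregiver Leave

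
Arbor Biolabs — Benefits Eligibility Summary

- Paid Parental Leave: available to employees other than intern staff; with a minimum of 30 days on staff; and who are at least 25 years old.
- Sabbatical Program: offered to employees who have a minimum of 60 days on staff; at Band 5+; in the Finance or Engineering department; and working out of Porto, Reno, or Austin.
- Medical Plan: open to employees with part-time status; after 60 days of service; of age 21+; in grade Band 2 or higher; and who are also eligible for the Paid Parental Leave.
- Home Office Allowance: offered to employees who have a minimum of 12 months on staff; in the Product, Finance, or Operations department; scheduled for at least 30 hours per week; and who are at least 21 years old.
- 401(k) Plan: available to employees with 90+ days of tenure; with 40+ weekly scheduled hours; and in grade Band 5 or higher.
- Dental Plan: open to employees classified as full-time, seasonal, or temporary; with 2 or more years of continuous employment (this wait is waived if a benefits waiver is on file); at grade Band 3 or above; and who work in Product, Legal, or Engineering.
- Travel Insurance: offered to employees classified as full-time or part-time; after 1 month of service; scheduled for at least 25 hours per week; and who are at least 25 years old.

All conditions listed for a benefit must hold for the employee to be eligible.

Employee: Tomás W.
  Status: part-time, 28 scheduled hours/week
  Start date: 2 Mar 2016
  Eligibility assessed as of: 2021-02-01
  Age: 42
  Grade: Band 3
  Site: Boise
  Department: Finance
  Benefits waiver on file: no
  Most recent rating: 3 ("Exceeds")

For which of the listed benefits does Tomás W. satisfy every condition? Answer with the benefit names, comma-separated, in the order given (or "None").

Paid Parental Leave, Medical Plan, Travel Insurance

Service from 2 Mar 2016 to 2021-02-01: 1797 days.
Paid Parental Leave — status part-time ✓ (not excluded); service 1797 days ≥ 30 days ✓; age 42 ≥ 25 ✓ → eligible.
Sabbatical Program — service 1797 days ≥ 60 days ✓; grade Band 3 < Band 5 ✗ → not eligible.
Medical Plan — status part-time ✓; service 1797 days ≥ 60 days ✓; age 42 ≥ 21 ✓; grade Band 3 ≥ Band 2 ✓; eligible for Paid Parental Leave ✓ → eligible.
Home Office Allowance — service 1797 days ≥ 12 months (≈360 days) ✓; dept Finance ✓; 28 hrs/wk < 30 ✗ → not eligible.
401(k) Plan — service 1797 days ≥ 90 days ✓; 28 hrs/wk < 40 ✗ → not eligible.
Dental Plan — status part-time ✗ (requires full-time, seasonal, or temporary) → not eligible.
Travel Insurance — status part-time ✓; service 1797 days ≥ 1 month (≈30 days) ✓; 28 hrs/wk ≥ 25 ✓; age 42 ≥ 25 ✓ → eligible.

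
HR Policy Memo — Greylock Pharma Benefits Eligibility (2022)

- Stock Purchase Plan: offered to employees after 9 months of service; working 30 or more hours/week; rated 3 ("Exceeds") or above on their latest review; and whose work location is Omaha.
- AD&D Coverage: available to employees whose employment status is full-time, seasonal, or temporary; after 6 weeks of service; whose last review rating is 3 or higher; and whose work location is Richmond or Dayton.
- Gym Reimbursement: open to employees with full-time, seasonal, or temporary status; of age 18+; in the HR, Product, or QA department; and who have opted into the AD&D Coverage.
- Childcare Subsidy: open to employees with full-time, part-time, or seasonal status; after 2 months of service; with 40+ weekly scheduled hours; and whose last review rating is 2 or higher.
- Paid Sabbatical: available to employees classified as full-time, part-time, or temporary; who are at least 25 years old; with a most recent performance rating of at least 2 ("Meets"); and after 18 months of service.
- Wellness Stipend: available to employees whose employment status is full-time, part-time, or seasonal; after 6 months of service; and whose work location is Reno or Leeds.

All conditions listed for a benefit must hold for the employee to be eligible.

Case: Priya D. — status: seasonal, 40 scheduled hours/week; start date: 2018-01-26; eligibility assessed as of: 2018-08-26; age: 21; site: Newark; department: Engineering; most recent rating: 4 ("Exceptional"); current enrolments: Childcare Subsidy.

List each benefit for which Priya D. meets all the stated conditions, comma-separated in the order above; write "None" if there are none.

Service from 2018-01-26 to 2018-08-26: 212 days.
Stock Purchase Plan — service 212 days < 9 months (≈270 days) ✗ → not eligible.
AD&D Coverage — status seasonal ✓; service 212 days ≥ 6 weeks (≈42 days) ✓; rating 4 ≥ 3 ✓; site Newark ✗ (not Richmond or Dayton) → not eligible.
Gym Reimbursement — status seasonal ✓; age 21 ≥ 18 ✓; dept Engineering ✗ → not eligible.
Childcare Subsidy — status seasonal ✓; service 212 days ≥ 2 months (≈60 days) ✓; 40 hrs/wk ≥ 40 ✓; rating 4 ≥ 2 ✓ → eligible.
Paid Sabbatical — status seasonal ✗ (requires full-time, part-time, or temporary) → not eligible.
Wellness Stipend — status seasonal ✓; service 212 days ≥ 6 months (≈180 days) ✓; site Newark ✗ (not Reno or Leeds) → not eligible.

Childcare Subsidy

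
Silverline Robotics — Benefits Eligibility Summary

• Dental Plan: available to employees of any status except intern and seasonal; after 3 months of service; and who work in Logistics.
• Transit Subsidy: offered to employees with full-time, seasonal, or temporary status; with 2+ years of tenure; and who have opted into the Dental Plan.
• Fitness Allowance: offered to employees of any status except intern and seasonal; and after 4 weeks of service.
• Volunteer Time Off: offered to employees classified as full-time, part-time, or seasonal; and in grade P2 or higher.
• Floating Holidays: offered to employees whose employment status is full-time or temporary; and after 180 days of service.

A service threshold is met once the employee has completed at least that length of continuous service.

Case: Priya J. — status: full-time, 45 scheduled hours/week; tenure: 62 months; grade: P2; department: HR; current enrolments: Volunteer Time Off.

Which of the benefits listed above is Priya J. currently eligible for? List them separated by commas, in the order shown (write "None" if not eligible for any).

Dental Plan — status full-time ✓ (not excluded); service 62 months ≥ 3 months ✓; dept HR ✗ → not eligible.
Transit Subsidy — status full-time ✓; service 62 months ≥ 2 years (≈730 days) ✓; not enrolled in Dental Plan ✗ → not eligible.
Fitness Allowance — status full-time ✓ (not excluded); service 62 months ≥ 4 weeks (≈28 days) ✓ → eligible.
Volunteer Time Off — status full-time ✓; grade P2 ≥ P2 ✓ → eligible.
Floating Holidays — status full-time ✓; service 62 months ≥ 180 days ✓ → eligible.

Fitness Allowance, Volunteer Time Off, Floating Holidays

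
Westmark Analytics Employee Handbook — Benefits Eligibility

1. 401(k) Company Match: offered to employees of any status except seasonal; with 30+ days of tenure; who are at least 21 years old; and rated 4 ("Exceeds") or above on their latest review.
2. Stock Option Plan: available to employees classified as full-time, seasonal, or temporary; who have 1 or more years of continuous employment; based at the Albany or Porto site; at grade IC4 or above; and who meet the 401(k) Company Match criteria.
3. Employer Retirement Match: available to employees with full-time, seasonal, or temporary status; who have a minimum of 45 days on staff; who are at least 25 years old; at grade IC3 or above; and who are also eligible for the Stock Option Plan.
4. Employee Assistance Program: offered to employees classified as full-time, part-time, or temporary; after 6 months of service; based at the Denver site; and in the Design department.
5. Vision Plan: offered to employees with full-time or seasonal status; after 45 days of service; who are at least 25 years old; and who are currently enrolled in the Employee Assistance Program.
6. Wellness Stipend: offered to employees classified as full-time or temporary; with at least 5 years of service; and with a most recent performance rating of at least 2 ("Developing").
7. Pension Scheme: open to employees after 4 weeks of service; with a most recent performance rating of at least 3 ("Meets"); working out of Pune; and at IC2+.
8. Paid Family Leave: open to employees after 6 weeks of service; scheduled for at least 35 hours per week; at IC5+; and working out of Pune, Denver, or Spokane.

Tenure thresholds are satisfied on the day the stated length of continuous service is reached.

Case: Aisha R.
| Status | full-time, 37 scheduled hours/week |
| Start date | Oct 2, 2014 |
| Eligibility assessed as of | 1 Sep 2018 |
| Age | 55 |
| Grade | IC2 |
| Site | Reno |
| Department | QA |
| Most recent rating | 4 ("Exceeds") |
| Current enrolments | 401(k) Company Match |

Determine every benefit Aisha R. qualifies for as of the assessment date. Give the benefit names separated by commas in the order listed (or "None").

Service from Oct 2, 2014 to 1 Sep 2018: 1430 days.
401(k) Company Match — status full-time ✓ (not excluded); service 1430 days ≥ 30 days ✓; age 55 ≥ 21 ✓; rating 4 ≥ 4 ✓ → eligible.
Stock Option Plan — status full-time ✓; service 1430 days ≥ 1 year (≈365 days) ✓; site Reno ✗ (not Albany or Porto) → not eligible.
Employer Retirement Match — status full-time ✓; service 1430 days ≥ 45 days ✓; age 55 ≥ 25 ✓; grade IC2 < IC3 ✗ → not eligible.
Employee Assistance Program — status full-time ✓; service 1430 days ≥ 6 months (≈180 days) ✓; site Reno ✗ (not Denver) → not eligible.
Vision Plan — status full-time ✓; service 1430 days ≥ 45 days ✓; age 55 ≥ 25 ✓; not enrolled in Employee Assistance Program ✗ → not eligible.
Wellness Stipend — status full-time ✓; service 1430 days < 5 years (≈1825 days) ✗ → not eligible.
Pension Scheme — service 1430 days ≥ 4 weeks (≈28 days) ✓; rating 4 ≥ 3 ✓; site Reno ✗ (not Pune) → not eligible.
Paid Family Leave — service 1430 days ≥ 6 weeks (≈42 days) ✓; 37 hrs/wk ≥ 35 ✓; grade IC2 < IC5 ✗ → not eligible.

401(k) Company Match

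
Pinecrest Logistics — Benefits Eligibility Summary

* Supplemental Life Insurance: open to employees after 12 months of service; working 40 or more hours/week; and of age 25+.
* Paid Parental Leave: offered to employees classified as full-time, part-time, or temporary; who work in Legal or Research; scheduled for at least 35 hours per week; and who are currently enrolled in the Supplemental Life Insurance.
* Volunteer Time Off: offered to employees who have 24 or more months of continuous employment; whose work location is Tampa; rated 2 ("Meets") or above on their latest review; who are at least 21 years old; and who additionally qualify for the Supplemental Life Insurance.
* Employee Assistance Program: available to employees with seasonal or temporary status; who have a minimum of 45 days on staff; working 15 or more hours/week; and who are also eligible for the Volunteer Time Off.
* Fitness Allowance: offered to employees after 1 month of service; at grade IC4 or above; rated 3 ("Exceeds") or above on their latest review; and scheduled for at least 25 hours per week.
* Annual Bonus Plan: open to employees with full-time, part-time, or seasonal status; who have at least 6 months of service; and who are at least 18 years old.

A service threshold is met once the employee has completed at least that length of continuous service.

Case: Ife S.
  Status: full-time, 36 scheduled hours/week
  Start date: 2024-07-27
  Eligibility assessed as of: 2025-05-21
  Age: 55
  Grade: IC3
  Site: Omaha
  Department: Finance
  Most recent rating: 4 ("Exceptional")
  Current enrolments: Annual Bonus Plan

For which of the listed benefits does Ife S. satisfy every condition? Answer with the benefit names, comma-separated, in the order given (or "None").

Service from 2024-07-27 to 2025-05-21: 298 days.
Supplemental Life Insurance — service 298 days < 12 months (≈360 days) ✗ → not eligible.
Paid Parental Leave — status full-time ✓; dept Finance ✗ → not eligible.
Volunteer Time Off — service 298 days < 24 months (≈720 days) ✗ → not eligible.
Employee Assistance Program — status full-time ✗ (requires seasonal or temporary) → not eligible.
Fitness Allowance — service 298 days ≥ 1 month (≈30 days) ✓; grade IC3 < IC4 ✗ → not eligible.
Annual Bonus Plan — status full-time ✓; service 298 days ≥ 6 months (≈180 days) ✓; age 55 ≥ 18 ✓ → eligible.

Annual Bonus Plan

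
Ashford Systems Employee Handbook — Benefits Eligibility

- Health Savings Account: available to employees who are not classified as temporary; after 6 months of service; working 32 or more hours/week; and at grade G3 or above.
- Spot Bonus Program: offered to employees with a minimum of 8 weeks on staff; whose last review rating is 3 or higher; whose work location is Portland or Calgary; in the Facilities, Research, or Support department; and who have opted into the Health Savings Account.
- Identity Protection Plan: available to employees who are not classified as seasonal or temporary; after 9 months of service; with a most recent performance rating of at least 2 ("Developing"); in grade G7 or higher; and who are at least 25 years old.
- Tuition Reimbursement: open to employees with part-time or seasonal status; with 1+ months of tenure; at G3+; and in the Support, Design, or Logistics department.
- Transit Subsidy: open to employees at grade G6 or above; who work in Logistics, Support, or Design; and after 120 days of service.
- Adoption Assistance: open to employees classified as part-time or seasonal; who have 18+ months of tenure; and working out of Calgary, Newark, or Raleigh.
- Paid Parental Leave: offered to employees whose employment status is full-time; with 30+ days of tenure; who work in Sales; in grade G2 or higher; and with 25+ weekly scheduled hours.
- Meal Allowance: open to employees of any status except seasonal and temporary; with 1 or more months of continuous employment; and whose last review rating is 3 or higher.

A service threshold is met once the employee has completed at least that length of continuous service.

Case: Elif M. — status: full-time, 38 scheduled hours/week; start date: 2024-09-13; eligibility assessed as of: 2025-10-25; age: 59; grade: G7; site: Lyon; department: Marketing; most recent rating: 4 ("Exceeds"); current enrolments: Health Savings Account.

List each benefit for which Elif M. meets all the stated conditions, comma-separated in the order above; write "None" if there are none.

Service from 2024-09-13 to 2025-10-25: 407 days.
Health Savings Account — status full-time ✓ (not excluded); service 407 days ≥ 6 months (≈180 days) ✓; 38 hrs/wk ≥ 32 ✓; grade G7 ≥ G3 ✓ → eligible.
Spot Bonus Program — service 407 days ≥ 8 weeks (≈56 days) ✓; rating 4 ≥ 3 ✓; site Lyon ✗ (not Portland or Calgary) → not eligible.
Identity Protection Plan — status full-time ✓ (not excluded); service 407 days ≥ 9 months (≈270 days) ✓; rating 4 ≥ 2 ✓; grade G7 ≥ G7 ✓; age 59 ≥ 25 ✓ → eligible.
Tuition Reimbursement — status full-time ✗ (requires part-time or seasonal) → not eligible.
Transit Subsidy — grade G7 ≥ G6 ✓; dept Marketing ✗ → not eligible.
Adoption Assistance — status full-time ✗ (requires part-time or seasonal) → not eligible.
Paid Parental Leave — status full-time ✓; service 407 days ≥ 30 days ✓; dept Marketing ✗ → not eligible.
Meal Allowance — status full-time ✓ (not excluded); service 407 days ≥ 1 month (≈30 days) ✓; rating 4 ≥ 3 ✓ → eligible.

Health Savings Account, Identity Protection Plan, Meal Allowance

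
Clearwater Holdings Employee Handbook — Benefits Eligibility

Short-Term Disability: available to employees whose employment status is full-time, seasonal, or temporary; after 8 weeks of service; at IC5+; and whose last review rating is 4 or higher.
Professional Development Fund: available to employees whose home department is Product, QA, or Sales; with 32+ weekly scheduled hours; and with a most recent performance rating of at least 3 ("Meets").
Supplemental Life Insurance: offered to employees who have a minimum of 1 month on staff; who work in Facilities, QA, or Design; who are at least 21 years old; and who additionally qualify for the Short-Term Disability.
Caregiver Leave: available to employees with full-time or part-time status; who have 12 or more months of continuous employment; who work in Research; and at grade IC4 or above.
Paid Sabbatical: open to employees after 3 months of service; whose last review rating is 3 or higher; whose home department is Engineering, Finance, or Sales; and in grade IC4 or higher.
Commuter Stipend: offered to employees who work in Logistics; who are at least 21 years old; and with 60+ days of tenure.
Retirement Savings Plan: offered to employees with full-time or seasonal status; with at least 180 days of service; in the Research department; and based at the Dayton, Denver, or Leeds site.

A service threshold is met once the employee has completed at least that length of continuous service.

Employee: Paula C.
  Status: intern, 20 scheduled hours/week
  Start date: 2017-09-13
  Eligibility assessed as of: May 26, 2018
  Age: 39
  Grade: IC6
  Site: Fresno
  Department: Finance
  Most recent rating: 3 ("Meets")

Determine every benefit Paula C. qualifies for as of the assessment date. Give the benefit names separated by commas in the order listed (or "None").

Paid Sabbatical

Service from 2017-09-13 to May 26, 2018: 255 days.
Short-Term Disability — status intern ✗ (requires full-time, seasonal, or temporary) → not eligible.
Professional Development Fund — dept Finance ✗ → not eligible.
Supplemental Life Insurance — service 255 days ≥ 1 month (≈30 days) ✓; dept Finance ✗ → not eligible.
Caregiver Leave — status intern ✗ (requires full-time or part-time) → not eligible.
Paid Sabbatical — service 255 days ≥ 3 months (≈90 days) ✓; rating 3 ≥ 3 ✓; dept Finance ✓; grade IC6 ≥ IC4 ✓ → eligible.
Commuter Stipend — dept Finance ✗ → not eligible.
Retirement Savings Plan — status intern ✗ (requires full-time or seasonal) → not eligible.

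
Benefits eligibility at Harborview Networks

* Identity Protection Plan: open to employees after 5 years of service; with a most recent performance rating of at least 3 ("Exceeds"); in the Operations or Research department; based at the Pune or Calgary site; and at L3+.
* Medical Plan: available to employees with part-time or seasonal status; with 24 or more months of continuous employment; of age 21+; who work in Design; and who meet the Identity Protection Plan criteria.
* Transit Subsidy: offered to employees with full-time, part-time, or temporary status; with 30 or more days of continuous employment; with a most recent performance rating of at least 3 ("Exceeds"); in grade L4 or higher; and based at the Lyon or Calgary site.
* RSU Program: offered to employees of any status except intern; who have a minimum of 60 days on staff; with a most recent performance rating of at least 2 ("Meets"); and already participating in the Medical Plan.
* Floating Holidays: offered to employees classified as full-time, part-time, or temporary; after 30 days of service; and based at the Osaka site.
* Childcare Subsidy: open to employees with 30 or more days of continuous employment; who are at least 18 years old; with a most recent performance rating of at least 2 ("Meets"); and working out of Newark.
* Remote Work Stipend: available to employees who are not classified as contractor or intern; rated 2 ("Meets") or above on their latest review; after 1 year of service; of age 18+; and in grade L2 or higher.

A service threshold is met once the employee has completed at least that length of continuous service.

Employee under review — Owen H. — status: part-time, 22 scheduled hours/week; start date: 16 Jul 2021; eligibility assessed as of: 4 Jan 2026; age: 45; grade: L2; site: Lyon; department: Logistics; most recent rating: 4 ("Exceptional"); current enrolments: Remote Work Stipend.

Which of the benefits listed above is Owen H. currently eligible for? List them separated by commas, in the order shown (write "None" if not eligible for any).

Service from 16 Jul 2021 to 4 Jan 2026: 1633 days.
Identity Protection Plan — service 1633 days < 5 years (≈1825 days) ✗ → not eligible.
Medical Plan — status part-time ✓; service 1633 days ≥ 24 months (≈720 days) ✓; age 45 ≥ 21 ✓; dept Logistics ✗ → not eligible.
Transit Subsidy — status part-time ✓; service 1633 days ≥ 30 days ✓; rating 4 ≥ 3 ✓; grade L2 < L4 ✗ → not eligible.
RSU Program — status part-time ✓ (not excluded); service 1633 days ≥ 60 days ✓; rating 4 ≥ 2 ✓; not enrolled in Medical Plan ✗ → not eligible.
Floating Holidays — status part-time ✓; service 1633 days ≥ 30 days ✓; site Lyon ✗ (not Osaka) → not eligible.
Childcare Subsidy — service 1633 days ≥ 30 days ✓; age 45 ≥ 18 ✓; rating 4 ≥ 2 ✓; site Lyon ✗ (not Newark) → not eligible.
Remote Work Stipend — status part-time ✓ (not excluded); rating 4 ≥ 2 ✓; service 1633 days ≥ 1 year (≈365 days) ✓; age 45 ≥ 18 ✓; grade L2 ≥ L2 ✓ → eligible.

Remote Work Stipend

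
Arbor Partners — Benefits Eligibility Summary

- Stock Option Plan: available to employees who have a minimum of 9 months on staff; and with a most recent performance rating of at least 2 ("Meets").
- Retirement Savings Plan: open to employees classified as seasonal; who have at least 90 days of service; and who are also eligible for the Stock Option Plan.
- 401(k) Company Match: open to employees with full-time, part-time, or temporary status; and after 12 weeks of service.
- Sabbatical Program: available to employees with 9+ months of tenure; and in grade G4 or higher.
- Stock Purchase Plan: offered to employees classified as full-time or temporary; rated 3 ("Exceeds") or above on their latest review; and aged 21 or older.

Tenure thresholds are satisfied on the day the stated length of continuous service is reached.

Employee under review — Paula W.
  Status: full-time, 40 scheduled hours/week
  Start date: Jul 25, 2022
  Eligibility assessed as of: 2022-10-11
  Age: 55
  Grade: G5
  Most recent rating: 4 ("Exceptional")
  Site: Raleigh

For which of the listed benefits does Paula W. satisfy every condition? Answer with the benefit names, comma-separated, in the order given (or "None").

Stock Purchase Plan

Service from Jul 25, 2022 to 2022-10-11: 78 days.
Stock Option Plan — service 78 days < 9 months (≈270 days) ✗ → not eligible.
Retirement Savings Plan — status full-time ✗ (requires seasonal) → not eligible.
401(k) Company Match — status full-time ✓; service 78 days < 12 weeks (≈84 days) ✗ → not eligible.
Sabbatical Program — service 78 days < 9 months (≈270 days) ✗ → not eligible.
Stock Purchase Plan — status full-time ✓; rating 4 ≥ 3 ✓; age 55 ≥ 21 ✓ → eligible.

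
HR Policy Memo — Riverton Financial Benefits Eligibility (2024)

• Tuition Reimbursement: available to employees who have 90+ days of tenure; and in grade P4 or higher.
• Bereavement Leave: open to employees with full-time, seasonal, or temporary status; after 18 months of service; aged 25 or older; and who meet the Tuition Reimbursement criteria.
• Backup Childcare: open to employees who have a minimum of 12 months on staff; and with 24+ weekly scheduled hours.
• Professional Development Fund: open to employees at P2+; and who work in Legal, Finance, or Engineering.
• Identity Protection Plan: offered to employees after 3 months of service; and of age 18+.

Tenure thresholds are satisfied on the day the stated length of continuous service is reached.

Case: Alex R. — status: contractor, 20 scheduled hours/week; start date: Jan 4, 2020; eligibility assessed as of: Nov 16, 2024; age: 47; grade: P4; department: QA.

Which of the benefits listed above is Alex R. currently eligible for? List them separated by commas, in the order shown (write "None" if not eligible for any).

Service from Jan 4, 2020 to Nov 16, 2024: 1778 days.
Tuition Reimbursement — service 1778 days ≥ 90 days ✓; grade P4 ≥ P4 ✓ → eligible.
Bereavement Leave — status contractor ✗ (requires full-time, seasonal, or temporary) → not eligible.
Backup Childcare — service 1778 days ≥ 12 months (≈360 days) ✓; 20 hrs/wk < 24 ✗ → not eligible.
Professional Development Fund — grade P4 ≥ P2 ✓; dept QA ✗ → not eligible.
Identity Protection Plan — service 1778 days ≥ 3 months (≈90 days) ✓; age 47 ≥ 18 ✓ → eligible.

Tuition Reimbursement, Identity Protection Plan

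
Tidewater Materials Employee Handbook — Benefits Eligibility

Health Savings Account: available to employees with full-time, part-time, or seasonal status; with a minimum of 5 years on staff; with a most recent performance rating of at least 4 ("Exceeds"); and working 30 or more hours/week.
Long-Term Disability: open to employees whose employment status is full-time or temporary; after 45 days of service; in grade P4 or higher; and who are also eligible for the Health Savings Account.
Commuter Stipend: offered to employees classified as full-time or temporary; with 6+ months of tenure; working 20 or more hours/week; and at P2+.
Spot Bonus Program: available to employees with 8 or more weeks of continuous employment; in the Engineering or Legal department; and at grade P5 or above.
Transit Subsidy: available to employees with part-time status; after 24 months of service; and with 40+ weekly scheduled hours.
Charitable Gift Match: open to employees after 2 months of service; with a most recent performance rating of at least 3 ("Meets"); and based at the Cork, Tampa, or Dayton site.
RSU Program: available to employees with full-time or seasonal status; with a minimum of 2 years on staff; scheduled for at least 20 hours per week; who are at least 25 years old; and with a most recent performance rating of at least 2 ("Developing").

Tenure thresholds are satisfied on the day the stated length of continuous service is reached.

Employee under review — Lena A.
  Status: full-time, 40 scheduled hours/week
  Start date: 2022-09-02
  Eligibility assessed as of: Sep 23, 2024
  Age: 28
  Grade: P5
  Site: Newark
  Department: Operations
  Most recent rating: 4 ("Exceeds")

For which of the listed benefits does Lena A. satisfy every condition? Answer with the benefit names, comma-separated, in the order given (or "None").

Commuter Stipend, RSU Program

Service from 2022-09-02 to Sep 23, 2024: 752 days.
Health Savings Account — status full-time ✓; service 752 days < 5 years (≈1825 days) ✗ → not eligible.
Long-Term Disability — status full-time ✓; service 752 days ≥ 45 days ✓; grade P5 ≥ P4 ✓; not eligible for Health Savings Account ✗ → not eligible.
Commuter Stipend — status full-time ✓; service 752 days ≥ 6 months (≈180 days) ✓; 40 hrs/wk ≥ 20 ✓; grade P5 ≥ P2 ✓ → eligible.
Spot Bonus Program — service 752 days ≥ 8 weeks (≈56 days) ✓; dept Operations ✗ → not eligible.
Transit Subsidy — status full-time ✗ (requires part-time) → not eligible.
Charitable Gift Match — service 752 days ≥ 2 months (≈60 days) ✓; rating 4 ≥ 3 ✓; site Newark ✗ (not Cork, Tampa, or Dayton) → not eligible.
RSU Program — status full-time ✓; service 752 days ≥ 2 years (≈730 days) ✓; 40 hrs/wk ≥ 20 ✓; age 28 ≥ 25 ✓; rating 4 ≥ 2 ✓ → eligible.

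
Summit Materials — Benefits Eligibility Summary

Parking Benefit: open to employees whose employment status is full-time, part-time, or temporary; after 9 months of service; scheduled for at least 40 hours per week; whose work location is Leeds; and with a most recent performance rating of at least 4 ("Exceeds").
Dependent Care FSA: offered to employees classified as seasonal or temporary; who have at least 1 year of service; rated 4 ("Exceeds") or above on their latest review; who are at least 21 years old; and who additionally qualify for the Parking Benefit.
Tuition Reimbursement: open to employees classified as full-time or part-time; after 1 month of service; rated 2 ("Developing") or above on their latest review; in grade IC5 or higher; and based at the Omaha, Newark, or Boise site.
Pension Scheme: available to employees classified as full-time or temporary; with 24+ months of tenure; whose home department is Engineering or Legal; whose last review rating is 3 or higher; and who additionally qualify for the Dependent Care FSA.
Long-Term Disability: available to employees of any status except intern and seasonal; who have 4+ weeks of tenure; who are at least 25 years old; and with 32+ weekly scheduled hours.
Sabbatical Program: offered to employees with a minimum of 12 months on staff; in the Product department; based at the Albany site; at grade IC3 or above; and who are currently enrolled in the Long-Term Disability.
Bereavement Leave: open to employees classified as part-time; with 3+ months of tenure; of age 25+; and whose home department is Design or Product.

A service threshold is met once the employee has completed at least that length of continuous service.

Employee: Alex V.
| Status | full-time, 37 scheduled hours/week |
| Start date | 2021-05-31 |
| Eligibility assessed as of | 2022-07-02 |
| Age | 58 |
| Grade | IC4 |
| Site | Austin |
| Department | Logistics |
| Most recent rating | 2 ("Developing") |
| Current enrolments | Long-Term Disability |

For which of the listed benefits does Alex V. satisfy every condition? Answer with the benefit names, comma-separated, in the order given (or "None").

Service from 2021-05-31 to 2022-07-02: 397 days.
Parking Benefit — status full-time ✓; service 397 days ≥ 9 months (≈270 days) ✓; 37 hrs/wk < 40 ✗ → not eligible.
Dependent Care FSA — status full-time ✗ (requires seasonal or temporary) → not eligible.
Tuition Reimbursement — status full-time ✓; service 397 days ≥ 1 month (≈30 days) ✓; rating 2 ≥ 2 ✓; grade IC4 < IC5 ✗ → not eligible.
Pension Scheme — status full-time ✓; service 397 days < 24 months (≈720 days) ✗ → not eligible.
Long-Term Disability — status full-time ✓ (not excluded); service 397 days ≥ 4 weeks (≈28 days) ✓; age 58 ≥ 25 ✓; 37 hrs/wk ≥ 32 ✓ → eligible.
Sabbatical Program — service 397 days ≥ 12 months (≈360 days) ✓; dept Logistics ✗ → not eligible.
Bereavement Leave — status full-time ✗ (requires part-time) → not eligible.

Long-Term Disability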